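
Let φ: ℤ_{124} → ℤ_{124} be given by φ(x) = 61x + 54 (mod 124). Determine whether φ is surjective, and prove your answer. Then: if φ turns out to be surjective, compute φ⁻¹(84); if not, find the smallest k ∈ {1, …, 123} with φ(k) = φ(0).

94

Since gcd(61, 124) = 1, 61 is invertible modulo 124. Euclid's algorithm: 124 = 2·61 + 2, 61 = 30·2 + 1; back-substituting gives 1 = 61·61 − 30·124, so 61⁻¹ ≡ 61 (mod 124).
Then y ↦ 61(y − 54) is a two-sided inverse to φ, so every y ∈ ℤ_{124} has a preimage.
Therefore φ is surjective.
Since φ is surjective, we find φ⁻¹(84): we need 61x ≡ 84 − 54 ≡ 30 (mod 124). Using 61⁻¹ = 61: x ≡ 61·30 = 1830 = 14·124 + 94, so x = 94.
Check: φ(94) = 61·94 + 54 = 5788 = 46·124 + 84 ≡ 84 (mod 124).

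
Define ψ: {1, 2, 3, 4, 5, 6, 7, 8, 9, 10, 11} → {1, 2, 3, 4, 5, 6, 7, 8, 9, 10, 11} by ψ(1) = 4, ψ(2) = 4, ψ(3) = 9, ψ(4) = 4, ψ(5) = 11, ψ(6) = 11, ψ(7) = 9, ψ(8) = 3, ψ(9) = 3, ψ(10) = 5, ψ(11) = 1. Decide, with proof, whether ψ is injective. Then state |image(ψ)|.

6

ψ(1) = 4 = ψ(2) with 1 ≠ 2, so ψ is not injective.
The image of ψ is {1, 3, 4, 5, 9, 11}, which has 6 elements.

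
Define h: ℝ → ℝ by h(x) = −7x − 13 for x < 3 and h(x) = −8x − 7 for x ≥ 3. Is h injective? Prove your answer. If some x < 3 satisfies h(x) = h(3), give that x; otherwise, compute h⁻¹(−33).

18/7

Both pieces are strictly decreasing (slopes −7 and −8), so each is injective on its own interval.
The left piece maps (−∞, 3) onto (−34, ∞); the right piece maps [3, ∞) onto (−∞, −31].
These images overlap. In particular h(3) = −31 (right piece), and solving −7x − 13 = −31 on the left piece gives x = 18/7 < 3.
So h(18/7) = h(3) with 18/7 ≠ 3, and h is not injective. This x = 18/7 is the requested value below 3.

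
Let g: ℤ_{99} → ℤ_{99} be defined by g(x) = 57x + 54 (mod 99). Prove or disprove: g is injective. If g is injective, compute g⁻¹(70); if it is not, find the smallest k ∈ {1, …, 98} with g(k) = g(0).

33

We have gcd(57, 99) = 3 > 1. Taking u = 0 and v = 33: g(0) = 54 and g(33) = 57·33 + 54 = 1935 ≡ 54 (mod 99).
So g(0) = g(33) while 0 ≠ 33, thus g is not injective.
Since g is not injective, we find the least positive k with g(k) = g(0): this means 57k ≡ 0 (mod 99), i.e. 99 ∣ 57k. Since gcd(57, 99) = 3, dividing through by 3 this holds exactly when 33 ∣ 19k, and as gcd(19, 33) = 1, exactly when 33 ∣ k.
The smallest positive such k is 33.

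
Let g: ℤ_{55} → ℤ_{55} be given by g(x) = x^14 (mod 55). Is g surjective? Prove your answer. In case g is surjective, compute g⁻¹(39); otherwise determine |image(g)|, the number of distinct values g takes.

18

g(3): Repeated squaring mod 55: 3^1 ≡ 3, 3^2 ≡ 3² = 9, 3^4 ≡ 9² = 81 ≡ 26, 3^8 ≡ 26² = 676 ≡ 16. Since 14 = 8 + 4 + 2, 3^14 ≡ 16·26·9: 16·26 = 416 ≡ 31, then 31·9 = 279 ≡ 4. So 3^14 ≡ 4 (mod 55).
g(8): Repeated squaring mod 55: 8^1 ≡ 8, 8^2 ≡ 8² = 64 ≡ 9, 8^4 ≡ 9² = 81 ≡ 26, 8^8 ≡ 26² = 676 ≡ 16. Since 14 = 8 + 4 + 2, 8^14 ≡ 16·26·9: 16·26 = 416 ≡ 31, then 31·9 = 279 ≡ 4. So 8^14 ≡ 4 (mod 55).
So g(3) = g(8) = 4 while 3 ≠ 8, therefore g is not injective.
A non-injective map from the 55-element set ℤ_{55} to itself takes at most 54 distinct values, so it cannot be surjective. Therefore g is not surjective.
Since g is not surjective, we determine |image(g)|. Computing x^14 mod 55 for each x (by repeated squaring, reducing mod 55 at every step), the values g(0), g(1), …, g(54) are: 0, 1, 49, 4, 36, 20, 31, 14, 4, 16, 45, 11, 34, 49, 26, 25, 31, 9, 14, 26, 5, 1, 44, 34, 16, 15, 36, 9, 9, 36, 15, 16, 34, 44, 1, 5, 26, 14, 9, 31, 25, 26, 49, 34, 11, 45, 16, 4, 14, 31, 20, 36, 4, 49, 1.
The distinct values are {0, 1, 4, 5, 9, 11, 14, 15, 16, 20, 25, 26, 31, 34, 36, 44, 45, 49}; there are 18 of them.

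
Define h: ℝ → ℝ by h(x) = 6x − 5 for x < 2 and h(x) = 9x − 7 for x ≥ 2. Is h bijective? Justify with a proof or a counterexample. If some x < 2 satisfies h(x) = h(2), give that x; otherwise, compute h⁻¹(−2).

Both pieces are strictly increasing (slopes 6 and 9), so each is injective on its own interval.
The left piece maps (−∞, 2) onto (−∞, 7); the right piece maps [2, ∞) onto [11, ∞).
The images leave a gap (7 has no preimage), so h is not surjective, hence not bijective.
Because the two images are disjoint, no x < 2 has h(x) = h(2), so we compute h⁻¹(−2): −2 lies in (−∞, 7), so solve 6x − 5 = −2: x = (−2 + 5)/6 = 1/2.

1/2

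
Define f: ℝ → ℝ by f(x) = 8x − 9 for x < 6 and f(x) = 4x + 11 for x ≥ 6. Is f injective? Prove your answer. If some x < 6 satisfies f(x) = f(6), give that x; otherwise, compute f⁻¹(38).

11/2

Both pieces are strictly increasing (slopes 8 and 4), so each is injective on its own interval.
The left piece maps (−∞, 6) onto (−∞, 39); the right piece maps [6, ∞) onto [35, ∞).
These images overlap. In particular f(6) = 35 (right piece), and solving 8x − 9 = 35 on the left piece gives x = 11/2 < 6.
So f(11/2) = f(6) with 11/2 ≠ 6, and f is not injective. This x = 11/2 is the requested value below 6.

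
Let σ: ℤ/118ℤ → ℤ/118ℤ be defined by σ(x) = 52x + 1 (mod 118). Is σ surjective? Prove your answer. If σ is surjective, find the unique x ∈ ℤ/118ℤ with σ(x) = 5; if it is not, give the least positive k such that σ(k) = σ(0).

59

Since gcd(52, 118) = 2, we have 52x ≡ 0 (mod 2) for all x, so σ(x) ≡ 1 (mod 2).
But 0 ≢ 1 (mod 2), so 0 ∈ ℤ/118ℤ has no preimage. Therefore σ is not surjective.
Since σ is not surjective, we find the least positive k with σ(k) = σ(0): this means 52k ≡ 0 (mod 118), i.e. 118 ∣ 52k. Since gcd(52, 118) = 2, dividing through by 2 this holds exactly when 59 ∣ 26k, and as gcd(26, 59) = 1, exactly when 59 ∣ k.
The smallest positive such k is 59.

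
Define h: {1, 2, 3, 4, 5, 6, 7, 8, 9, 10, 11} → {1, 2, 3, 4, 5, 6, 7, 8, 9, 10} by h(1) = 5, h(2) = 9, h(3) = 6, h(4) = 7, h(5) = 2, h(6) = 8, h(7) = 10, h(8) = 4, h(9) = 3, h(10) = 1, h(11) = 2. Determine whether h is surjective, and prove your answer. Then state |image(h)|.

Every element of the codomain has a preimage: 1 = h(10), 2 = h(5), 3 = h(9), 4 = h(8), 5 = h(1), 6 = h(3), 7 = h(4), 8 = h(6), 9 = h(2), 10 = h(7).
Therefore h is surjective.
The image of h is {1, 2, 3, 4, 5, 6, 7, 8, 9, 10}, which has 10 elements.

10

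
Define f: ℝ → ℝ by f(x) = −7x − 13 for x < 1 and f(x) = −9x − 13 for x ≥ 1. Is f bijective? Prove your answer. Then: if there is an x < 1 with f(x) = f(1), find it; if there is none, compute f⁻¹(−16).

Both pieces are strictly decreasing (slopes −7 and −9), so each is injective on its own interval.
The left piece maps (−∞, 1) onto (−20, ∞); the right piece maps [1, ∞) onto (−∞, −22].
The images leave a gap (−20 has no preimage), so f is not surjective, hence not bijective.
Because the two images are disjoint, no x < 1 has f(x) = f(1), so we compute f⁻¹(−16): −16 lies in (−20, ∞), so solve −7x − 13 = −16: x = (−16 + 13)/(−7) = 3/7.

3/7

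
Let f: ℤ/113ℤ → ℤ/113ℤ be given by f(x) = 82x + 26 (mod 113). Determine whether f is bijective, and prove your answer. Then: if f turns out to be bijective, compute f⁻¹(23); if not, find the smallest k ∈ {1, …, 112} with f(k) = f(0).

73

Recall that f is injective if f(s) = f(t) implies s = t.
Suppose f(s) = f(t) in ℤ/113ℤ. Then 82s + 26 ≡ 82t + 26 (mod 113), therefore 82(s − t) ≡ 0 (mod 113).
Since gcd(82, 113) = 1, 82 is invertible modulo 113, hence s − t ≡ 0 (mod 113), i.e. s = t.
We now compute 82⁻¹ mod 113 explicitly. Euclid's algorithm: 113 = 1·82 + 31, 82 = 2·31 + 20, 31 = 1·20 + 11, 20 = 1·11 + 9, 11 = 1·9 + 2, 9 = 4·2 + 1; back-substituting gives 1 = 51·82 − 37·113, so 82⁻¹ ≡ 51 (mod 113).
For any y ∈ ℤ/113ℤ, x = 51(y − 26) mod 113 satisfies f(x) = 82·51(y − 26) + 26 ≡ y (since 82·51 ≡ 1 mod 113). So every y has a preimage.
So f is bijective.
Since f is bijective, we find f⁻¹(23): we need 82x ≡ 23 − 26 ≡ 110 (mod 113). Using 82⁻¹ = 51: x ≡ 51·110 = 5610 = 49·113 + 73, so x = 73.
Check: f(73) = 82·73 + 26 = 6012 = 53·113 + 23 ≡ 23 (mod 113).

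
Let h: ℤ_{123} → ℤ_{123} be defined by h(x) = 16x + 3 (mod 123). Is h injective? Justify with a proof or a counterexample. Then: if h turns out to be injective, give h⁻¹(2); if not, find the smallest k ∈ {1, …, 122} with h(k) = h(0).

23

If h(x_1) = h(x_2), then 16x_1 ≡ 16x_2 (mod 123). Because gcd(16, 123) = 1, we may cancel 16 to get x_1 ≡ x_2 (mod 123).
Hence h is injective.
We now compute 16⁻¹ mod 123 explicitly. Euclid's algorithm: 123 = 7·16 + 11, 16 = 1·11 + 5, 11 = 2·5 + 1; back-substituting gives 1 = 100·16 − 13·123, so 16⁻¹ ≡ 100 (mod 123).
Since h is injective, we find h⁻¹(2): we need 16x ≡ 2 − 3 ≡ 122 (mod 123). Using 16⁻¹ = 100: x ≡ 100·122 = 12200 = 99·123 + 23, so x = 23.
Check: h(23) = 16·23 + 3 = 371 = 3·123 + 2 ≡ 2 (mod 123).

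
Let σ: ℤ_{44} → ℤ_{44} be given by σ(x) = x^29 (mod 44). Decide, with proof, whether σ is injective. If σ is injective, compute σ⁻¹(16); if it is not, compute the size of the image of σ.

σ(0) = 0^29 = 0.
σ(22): Repeated squaring mod 44: 22^1 ≡ 22, 22^2 ≡ 22² = 484 ≡ 0, 22^4 ≡ 0² = 0, 22^8 ≡ 0² = 0, 22^16 ≡ 0² = 0. Since 29 = 16 + 8 + 4 + 1, 22^29 ≡ 0·0·0·22: 0·0 = 0, then 0·0 = 0, then 0·22 = 0. So 22^29 ≡ 0 (mod 44).
So σ(0) = σ(22) = 0 while 0 ≠ 22, therefore σ is not injective.
Since σ is not injective, we determine |image(σ)|. Computing x^29 mod 44 for each x (by repeated squaring, reducing mod 44 at every step), the values σ(0), σ(1), …, σ(43) are: 0, 1, 28, 15, 36, 9, 24, 19, 40, 5, 32, 11, 12, 17, 4, 3, 20, 13, 8, 7, 16, 21, 0, 23, 28, 37, 36, 31, 24, 41, 40, 27, 32, 33, 12, 39, 4, 25, 20, 35, 8, 29, 16, 43.
The distinct values are {0, 1, 3, 4, 5, 7, 8, 9, 11, 12, 13, 15, 16, 17, 19, 20, 21, 23, 24, 25, 27, 28, 29, 31, 32, 33, 35, 36, 37, 39, 40, 41, 43}; there are 33 of them.

33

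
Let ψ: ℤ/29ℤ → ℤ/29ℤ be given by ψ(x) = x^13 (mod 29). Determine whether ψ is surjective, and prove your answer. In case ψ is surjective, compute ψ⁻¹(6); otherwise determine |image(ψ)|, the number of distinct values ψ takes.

5

Since 29 is prime, the nonzero elements of ℤ/29ℤ form a cyclic group of order 28.
As gcd(13, 28) = 1, raising to the 13th power is a bijection on this group: if x_1^13 ≡ x_2^13 then (x_1x_2^{−1})^13 = 1, and the only element of order dividing gcd(13, 28) = 1 is 1, so x_1 = x_2.
With ψ(0) = 0 this makes ψ injective on all of ℤ/29ℤ, hence bijective (finite equal-size domain and codomain). In particular ψ is surjective.
Since ψ is surjective, we find the preimage of 6. The inverse of x ↦ x^13 on (ℤ/29ℤ)^× is x ↦ x^13, because 13·13 = 169 = 6·28 + 1 ≡ 1 (mod 28) and x^{28} = 1 for x ≠ 0 (Fermat). So ψ⁻¹(6) = 6^13 mod 29.
Repeated squaring mod 29: 6^1 ≡ 6, 6^2 ≡ 6² = 36 ≡ 7, 6^4 ≡ 7² = 49 ≡ 20, 6^8 ≡ 20² = 400 ≡ 23. Since 13 = 8 + 4 + 1, 6^13 ≡ 23·20·6: 23·20 = 460 ≡ 25, then 25·6 = 150 ≡ 5. So 6^13 ≡ 5 (mod 29).
Hence ψ⁻¹(6) = 5.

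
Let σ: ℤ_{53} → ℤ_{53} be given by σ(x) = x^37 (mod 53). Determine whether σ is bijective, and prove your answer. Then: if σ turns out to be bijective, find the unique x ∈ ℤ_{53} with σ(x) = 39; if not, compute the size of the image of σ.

26

Since 53 is prime, the nonzero elements of ℤ_{53} form a cyclic group of order 52.
As gcd(37, 52) = 1, raising to the 37th power is a bijection on this group: if x_1^37 ≡ x_2^37 then (x_1x_2^{−1})^37 = 1, and the only element of order dividing gcd(37, 52) = 1 is 1, so x_1 = x_2.
With σ(0) = 0 this makes σ injective on all of ℤ_{53}, hence bijective (finite equal-size domain and codomain). In particular σ is bijective.
Since σ is bijective, we find the preimage of 39. The inverse of x ↦ x^37 on (ℤ_{53})^× is x ↦ x^45, because 37·45 = 1665 = 32·52 + 1 ≡ 1 (mod 52) and x^{52} = 1 for x ≠ 0 (Fermat). So σ⁻¹(39) = 39^45 mod 53.
Repeated squaring mod 53: 39^1 ≡ 39, 39^2 ≡ 39² = 1521 ≡ 37, 39^4 ≡ 37² = 1369 ≡ 44, 39^8 ≡ 44² = 1936 ≡ 28, 39^16 ≡ 28² = 784 ≡ 42, 39^32 ≡ 42² = 1764 ≡ 15. Since 45 = 32 + 8 + 4 + 1, 39^45 ≡ 15·28·44·39: 15·28 = 420 ≡ 49, then 49·44 = 2156 ≡ 36, then 36·39 = 1404 ≡ 26. So 39^45 ≡ 26 (mod 53).
Hence σ⁻¹(39) = 26.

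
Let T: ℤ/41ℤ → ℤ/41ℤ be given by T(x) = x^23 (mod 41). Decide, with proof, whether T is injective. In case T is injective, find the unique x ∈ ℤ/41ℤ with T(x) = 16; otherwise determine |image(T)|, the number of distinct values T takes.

Since 41 is prime, the nonzero elements of ℤ/41ℤ form a cyclic group of order 40.
As gcd(23, 40) = 1, raising to the 23rd power is a bijection on this group: if s^23 ≡ t^23 then (st^{−1})^23 = 1, and the only element of order dividing gcd(23, 40) = 1 is 1, so s = t.
With T(0) = 0 this makes T injective on all of ℤ/41ℤ, hence bijective (finite equal-size domain and codomain). In particular T is injective.
Since T is injective, we find the preimage of 16. The inverse of x ↦ x^23 on (ℤ/41ℤ)^× is x ↦ x^7, because 23·7 = 161 = 4·40 + 1 ≡ 1 (mod 40) and x^{40} = 1 for x ≠ 0 (Fermat). So T⁻¹(16) = 16^7 mod 41.
Repeated squaring mod 41: 16^1 ≡ 16, 16^2 ≡ 16² = 256 ≡ 10, 16^4 ≡ 10² = 100 ≡ 18. Since 7 = 4 + 2 + 1, 16^7 ≡ 18·10·16: 18·10 = 180 ≡ 16, then 16·16 = 256 ≡ 10. So 16^7 ≡ 10 (mod 41).
Hence T⁻¹(16) = 10.

10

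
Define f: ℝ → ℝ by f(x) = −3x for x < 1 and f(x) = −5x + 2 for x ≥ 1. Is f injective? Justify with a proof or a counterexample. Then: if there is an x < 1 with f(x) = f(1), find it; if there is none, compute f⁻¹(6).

Both pieces are strictly decreasing (slopes −3 and −5), so each is injective on its own interval.
The left piece maps (−∞, 1) onto (−3, ∞); the right piece maps [1, ∞) onto (−∞, −3].
These images are disjoint, so no value is attained by both pieces. Therefore f is injective.
Because the two images are disjoint, no x < 1 has f(x) = f(1), so we compute f⁻¹(6): 6 lies in (−3, ∞), so solve −3x = 6: x = (6 − 0)/(−3) = −2.

-2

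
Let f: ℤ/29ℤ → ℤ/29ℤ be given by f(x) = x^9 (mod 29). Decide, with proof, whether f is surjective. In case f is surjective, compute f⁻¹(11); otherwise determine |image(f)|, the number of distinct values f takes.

19

Since 29 is prime, the nonzero elements of ℤ/29ℤ form a cyclic group of order 28.
As gcd(9, 28) = 1, raising to the 9th power is a bijection on this group: if u^9 ≡ v^9 then (uv^{−1})^9 = 1, and the only element of order dividing gcd(9, 28) = 1 is 1, so u = v.
With f(0) = 0 this makes f injective on all of ℤ/29ℤ, hence bijective (finite equal-size domain and codomain). In particular f is surjective.
Since f is surjective, we find the preimage of 11. The inverse of x ↦ x^9 on (ℤ/29ℤ)^× is x ↦ x^25, because 9·25 = 225 = 8·28 + 1 ≡ 1 (mod 28) and x^{28} = 1 for x ≠ 0 (Fermat). So f⁻¹(11) = 11^25 mod 29.
Repeated squaring mod 29: 11^1 ≡ 11, 11^2 ≡ 11² = 121 ≡ 5, 11^4 ≡ 5² = 25, 11^8 ≡ 25² = 625 ≡ 16, 11^16 ≡ 16² = 256 ≡ 24. Since 25 = 16 + 8 + 1, 11^25 ≡ 24·16·11: 24·16 = 384 ≡ 7, then 7·11 = 77 ≡ 19. So 11^25 ≡ 19 (mod 29).
Hence f⁻¹(11) = 19.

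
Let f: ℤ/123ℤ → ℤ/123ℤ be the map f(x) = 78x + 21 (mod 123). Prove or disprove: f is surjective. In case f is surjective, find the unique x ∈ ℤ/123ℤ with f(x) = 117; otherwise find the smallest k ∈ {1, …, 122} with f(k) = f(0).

Recall: f is surjective if every y in the codomain equals f(x) for some x in the domain.
Since gcd(78, 123) = 3, we have 78x ≡ 0 (mod 3) for all x, so f(x) ≡ 0 (mod 3).
But 1 ≢ 0 (mod 3), so 1 ∈ ℤ/123ℤ has no preimage. Hence f is not surjective.
Since f is not surjective, we find the least positive k with f(k) = f(0): this means 78k ≡ 0 (mod 123), i.e. 123 ∣ 78k. Since gcd(78, 123) = 3, dividing through by 3 this holds exactly when 41 ∣ 26k, and as gcd(26, 41) = 1, exactly when 41 ∣ k.
The smallest positive such k is 41.

41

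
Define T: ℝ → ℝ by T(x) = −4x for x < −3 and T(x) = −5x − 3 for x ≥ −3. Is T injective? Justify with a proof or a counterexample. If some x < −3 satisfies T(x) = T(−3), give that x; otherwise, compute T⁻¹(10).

-13/5

Both pieces are strictly decreasing (slopes −4 and −5), so each is injective on its own interval.
The left piece maps (−∞, −3) onto (12, ∞); the right piece maps [−3, ∞) onto (−∞, 12].
These images are disjoint, so no value is attained by both pieces. Hence T is injective.
Because the two images are disjoint, no x < −3 has T(x) = T(−3), so we compute T⁻¹(10): 10 lies in (−∞, 12], so solve −5x − 3 = 10: x = (10 + 3)/(−5) = −13/5.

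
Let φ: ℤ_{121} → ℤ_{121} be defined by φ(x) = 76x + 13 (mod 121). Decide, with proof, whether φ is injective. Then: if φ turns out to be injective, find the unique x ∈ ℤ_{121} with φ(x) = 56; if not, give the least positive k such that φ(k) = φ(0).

34

Recall that injectivity means: for all x_1, x_2 in the domain, φ(x_1) = φ(x_2) implies x_1 = x_2.
Suppose φ(x_1) = φ(x_2) in ℤ_{121}. Then 76x_1 + 13 ≡ 76x_2 + 13 (mod 121), thus 76(x_1 − x_2) ≡ 0 (mod 121).
Since gcd(76, 121) = 1, 76 is invertible modulo 121, hence x_1 − x_2 ≡ 0 (mod 121), i.e. x_1 = x_2.
Therefore φ is injective.
We now compute 76⁻¹ mod 121 explicitly. Euclid's algorithm: 121 = 1·76 + 45, 76 = 1·45 + 31, 45 = 1·31 + 14, 31 = 2·14 + 3, 14 = 4·3 + 2, 3 = 1·2 + 1; back-substituting gives 1 = 43·76 − 27·121, so 76⁻¹ ≡ 43 (mod 121).
Since φ is injective, we compute φ⁻¹(56): solve 76x + 13 ≡ 56 (mod 121), i.e. 76x ≡ 43 (mod 121).
Multiplying by 76⁻¹ = 43 gives x ≡ 43·43 = 1849 = 15·121 + 34 ≡ 34 (mod 121).
Check: φ(34) = 76·34 + 13 = 2597 = 21·121 + 56 ≡ 56 (mod 121).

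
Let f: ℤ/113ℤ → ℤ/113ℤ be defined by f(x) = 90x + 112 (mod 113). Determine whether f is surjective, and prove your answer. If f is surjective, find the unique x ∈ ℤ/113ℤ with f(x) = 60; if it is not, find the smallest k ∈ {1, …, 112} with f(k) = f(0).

17

Since gcd(90, 113) = 1, 90 is invertible modulo 113. Euclid's algorithm: 113 = 1·90 + 23, 90 = 3·23 + 21, 23 = 1·21 + 2, 21 = 10·2 + 1; back-substituting gives 1 = 54·90 − 43·113, so 90⁻¹ ≡ 54 (mod 113).
Then y ↦ 54(y − 112) is a two-sided inverse to f, so every y ∈ ℤ/113ℤ has a preimage.
Hence f is surjective.
Since f is surjective, we compute f⁻¹(60): solve 90x + 112 ≡ 60 (mod 113), i.e. 90x ≡ 61 (mod 113).
Multiplying by 90⁻¹ = 54 gives x ≡ 54·61 = 3294 = 29·113 + 17 ≡ 17 (mod 113).
Check: f(17) = 90·17 + 112 = 1642 = 14·113 + 60 ≡ 60 (mod 113).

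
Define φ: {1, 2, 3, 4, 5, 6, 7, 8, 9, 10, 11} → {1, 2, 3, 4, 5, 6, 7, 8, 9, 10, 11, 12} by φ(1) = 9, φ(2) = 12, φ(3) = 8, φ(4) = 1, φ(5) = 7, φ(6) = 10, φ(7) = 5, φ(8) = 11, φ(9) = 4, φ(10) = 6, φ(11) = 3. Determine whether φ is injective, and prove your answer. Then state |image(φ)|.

The values φ(1), …, φ(11) are 9, 12, 8, 1, 7, 10, 5, 11, 4, 6, 3 — all distinct.
So φ(s) = φ(t) only when s = t, and φ is injective.
The image of φ is {1, 3, 4, 5, 6, 7, 8, 9, 10, 11, 12}, which has 11 elements.

11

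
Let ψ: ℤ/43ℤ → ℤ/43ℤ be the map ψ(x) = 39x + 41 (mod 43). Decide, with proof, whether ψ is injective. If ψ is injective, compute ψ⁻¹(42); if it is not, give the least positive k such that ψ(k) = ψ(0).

Recall that ψ is injective if ψ(a) = ψ(b) implies a = b.
Suppose ψ(a) = ψ(b) in ℤ/43ℤ. Then 39a + 41 ≡ 39b + 41 (mod 43), thus 39(a − b) ≡ 0 (mod 43).
Since gcd(39, 43) = 1, 39 is invertible modulo 43, therefore a − b ≡ 0 (mod 43), i.e. a = b.
Therefore ψ is injective.
We now compute 39⁻¹ mod 43 explicitly. Euclid's algorithm: 43 = 1·39 + 4, 39 = 9·4 + 3, 4 = 1·3 + 1; back-substituting gives 1 = 32·39 − 29·43, so 39⁻¹ ≡ 32 (mod 43).
Since ψ is injective, we find ψ⁻¹(42): we need 39x ≡ 42 − 41 ≡ 1 (mod 43). Using 39⁻¹ = 32: x ≡ 32·1 = 32, so x = 32.
Check: ψ(32) = 39·32 + 41 = 1289 = 29·43 + 42 ≡ 42 (mod 43).

32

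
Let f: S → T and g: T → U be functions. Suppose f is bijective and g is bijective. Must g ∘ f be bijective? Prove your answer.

Injectivity: if g(f(a)) = g(f(b)) then f(a) = f(b) (g injective) so a = b (f injective).
Surjectivity: for c ∈ U pick b with g(b) = c, then a with f(a) = b; then (g ∘ f)(a) = c.
Hence g ∘ f is bijective.

bijective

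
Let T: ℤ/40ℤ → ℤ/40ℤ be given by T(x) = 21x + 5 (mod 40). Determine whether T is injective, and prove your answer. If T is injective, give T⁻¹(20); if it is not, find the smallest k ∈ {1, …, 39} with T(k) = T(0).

35

If T(x_1) = T(x_2), then 21x_1 ≡ 21x_2 (mod 40). Because gcd(21, 40) = 1, we may cancel 21 to get x_1 ≡ x_2 (mod 40).
Hence T is injective.
We now compute 21⁻¹ mod 40 explicitly. Euclid's algorithm: 40 = 1·21 + 19, 21 = 1·19 + 2, 19 = 9·2 + 1; back-substituting gives 1 = 21·21 − 11·40, so 21⁻¹ ≡ 21 (mod 40).
Since T is injective, we find T⁻¹(20): we need 21x ≡ 20 − 5 ≡ 15 (mod 40). Using 21⁻¹ = 21: x ≡ 21·15 = 315 = 7·40 + 35, so x = 35.
Check: T(35) = 21·35 + 5 = 740 = 18·40 + 20 ≡ 20 (mod 40).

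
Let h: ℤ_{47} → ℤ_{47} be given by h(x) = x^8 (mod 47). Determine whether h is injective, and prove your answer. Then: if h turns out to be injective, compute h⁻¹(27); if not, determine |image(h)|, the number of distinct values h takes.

h(23): Repeated squaring mod 47: 23^1 ≡ 23, 23^2 ≡ 23² = 529 ≡ 12, 23^4 ≡ 12² = 144 ≡ 3, 23^8 ≡ 3² = 9. So 23^8 ≡ 9 (mod 47).
h(24): Repeated squaring mod 47: 24^1 ≡ 24, 24^2 ≡ 24² = 576 ≡ 12, 24^4 ≡ 12² = 144 ≡ 3, 24^8 ≡ 3² = 9. So 24^8 ≡ 9 (mod 47).
So h(23) = h(24) = 9 while 23 ≠ 24, so h is not injective.
Since h is not injective, we determine |image(h)|. Computing x^8 mod 47 for each x (by repeated squaring, reducing mod 47 at every step), the values h(0), h(1), …, h(46) are: 0, 1, 21, 28, 18, 8, 24, 16, 2, 32, 27, 12, 34, 37, 7, 36, 42, 4, 14, 6, 3, 25, 17, 9, 9, 17, 25, 3, 6, 14, 4, 42, 36, 7, 37, 34, 12, 27, 32, 2, 16, 24, 8, 18, 28, 21, 1.
The distinct values are {0, 1, 2, 3, 4, 6, 7, 8, 9, 12, 14, 16, 17, 18, 21, 24, 25, 27, 28, 32, 34, 36, 37, 42}; there are 24 of them.

24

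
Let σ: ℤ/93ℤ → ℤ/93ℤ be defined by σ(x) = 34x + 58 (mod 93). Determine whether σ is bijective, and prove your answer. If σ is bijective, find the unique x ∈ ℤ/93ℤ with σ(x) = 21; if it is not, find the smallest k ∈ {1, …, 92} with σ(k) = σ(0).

29

If σ(s) = σ(t), then 34s ≡ 34t (mod 93). Because gcd(34, 93) = 1, we may cancel 34 to get s ≡ t (mod 93).
We now compute 34⁻¹ mod 93 explicitly. Euclid's algorithm: 93 = 2·34 + 25, 34 = 1·25 + 9, 25 = 2·9 + 7, 9 = 1·7 + 2, 7 = 3·2 + 1; back-substituting gives 1 = 52·34 − 19·93, so 34⁻¹ ≡ 52 (mod 93).
Then y ↦ 52(y − 58) is a two-sided inverse to σ, so every y ∈ ℤ/93ℤ has a preimage.
Hence σ is bijective.
Since σ is bijective, we compute σ⁻¹(21): solve 34x + 58 ≡ 21 (mod 93), i.e. 34x ≡ 56 (mod 93).
Multiplying by 34⁻¹ = 52 gives x ≡ 52·56 = 2912 = 31·93 + 29 ≡ 29 (mod 93).
Check: σ(29) = 34·29 + 58 = 1044 = 11·93 + 21 ≡ 21 (mod 93).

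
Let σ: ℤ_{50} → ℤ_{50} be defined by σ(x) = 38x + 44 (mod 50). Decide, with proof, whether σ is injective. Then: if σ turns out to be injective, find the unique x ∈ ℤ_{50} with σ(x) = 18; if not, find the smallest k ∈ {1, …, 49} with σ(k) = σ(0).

We have gcd(38, 50) = 2 > 1. Taking x_1 = 0 and x_2 = 25: σ(0) = 44 and σ(25) = 38·25 + 44 = 994 ≡ 44 (mod 50).
So σ(0) = σ(25) while 0 ≠ 25, therefore σ is not injective.
Since σ is not injective, we find the least positive k with σ(k) = σ(0): this means 38k ≡ 0 (mod 50), i.e. 50 ∣ 38k. Since gcd(38, 50) = 2, dividing through by 2 this holds exactly when 25 ∣ 19k, and as gcd(19, 25) = 1, exactly when 25 ∣ k.
The smallest positive such k is 25.

25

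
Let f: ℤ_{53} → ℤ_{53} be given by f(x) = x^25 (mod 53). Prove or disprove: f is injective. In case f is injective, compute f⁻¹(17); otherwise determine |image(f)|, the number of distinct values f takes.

25

Since 53 is prime, the nonzero elements of ℤ_{53} form a cyclic group of order 52.
As gcd(25, 52) = 1, raising to the 25th power is a bijection on this group: if a^25 ≡ b^25 then (ab^{−1})^25 = 1, and the only element of order dividing gcd(25, 52) = 1 is 1, so a = b.
With f(0) = 0 this makes f injective on all of ℤ_{53}, hence bijective (finite equal-size domain and codomain). In particular f is injective.
Since f is injective, we find the preimage of 17. The inverse of x ↦ x^25 on (ℤ_{53})^× is x ↦ x^25, because 25·25 = 625 = 12·52 + 1 ≡ 1 (mod 52) and x^{52} = 1 for x ≠ 0 (Fermat). So f⁻¹(17) = 17^25 mod 53.
Repeated squaring mod 53: 17^1 ≡ 17, 17^2 ≡ 17² = 289 ≡ 24, 17^4 ≡ 24² = 576 ≡ 46, 17^8 ≡ 46² = 2116 ≡ 49, 17^16 ≡ 49² = 2401 ≡ 16. Since 25 = 16 + 8 + 1, 17^25 ≡ 16·49·17: 16·49 = 784 ≡ 42, then 42·17 = 714 ≡ 25. So 17^25 ≡ 25 (mod 53).
Hence f⁻¹(17) = 25.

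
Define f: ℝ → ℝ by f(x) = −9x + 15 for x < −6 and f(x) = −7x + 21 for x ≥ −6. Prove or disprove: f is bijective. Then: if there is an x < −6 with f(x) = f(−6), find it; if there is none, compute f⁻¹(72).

Both pieces are strictly decreasing (slopes −9 and −7), so each is injective on its own interval.
The left piece maps (−∞, −6) onto (69, ∞); the right piece maps [−6, ∞) onto (−∞, 63].
The images leave a gap (69 has no preimage), so f is not surjective, hence not bijective.
Because the two images are disjoint, no x < −6 has f(x) = f(−6), so we compute f⁻¹(72): 72 lies in (69, ∞), so solve −9x + 15 = 72: x = (72 − 15)/(−9) = −19/3.

-19/3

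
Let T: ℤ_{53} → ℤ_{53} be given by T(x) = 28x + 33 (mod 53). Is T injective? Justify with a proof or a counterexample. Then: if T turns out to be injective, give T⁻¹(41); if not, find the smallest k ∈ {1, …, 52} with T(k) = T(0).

Suppose T(a) = T(b) in ℤ_{53}. Then 28a + 33 ≡ 28b + 33 (mod 53), so 28(a − b) ≡ 0 (mod 53).
Since gcd(28, 53) = 1, 28 is invertible modulo 53, so a − b ≡ 0 (mod 53), i.e. a = b.
Therefore T is injective.
We now compute 28⁻¹ mod 53 explicitly. Euclid's algorithm: 53 = 1·28 + 25, 28 = 1·25 + 3, 25 = 8·3 + 1; back-substituting gives 1 = 36·28 − 19·53, so 28⁻¹ ≡ 36 (mod 53).
Since T is injective, we compute T⁻¹(41): solve 28x + 33 ≡ 41 (mod 53), i.e. 28x ≡ 8 (mod 53).
Multiplying by 28⁻¹ = 36 gives x ≡ 36·8 = 288 = 5·53 + 23 ≡ 23 (mod 53).
Check: T(23) = 28·23 + 33 = 677 = 12·53 + 41 ≡ 41 (mod 53).

23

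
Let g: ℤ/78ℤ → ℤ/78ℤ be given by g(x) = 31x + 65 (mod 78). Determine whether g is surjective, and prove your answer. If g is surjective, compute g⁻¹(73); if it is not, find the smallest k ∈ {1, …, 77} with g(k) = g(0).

Since gcd(31, 78) = 1, 31 is invertible modulo 78. Euclid's algorithm: 78 = 2·31 + 16, 31 = 1·16 + 15, 16 = 1·15 + 1; back-substituting gives 1 = 73·31 − 29·78, so 31⁻¹ ≡ 73 (mod 78).
For any y ∈ ℤ/78ℤ, x = 73(y − 65) mod 78 satisfies g(x) = 31·73(y − 65) + 65 ≡ y (since 31·73 ≡ 1 mod 78). So every y has a preimage.
So g is surjective.
Since g is surjective, we find g⁻¹(73): we need 31x ≡ 73 − 65 ≡ 8 (mod 78). Using 31⁻¹ = 73: x ≡ 73·8 = 584 = 7·78 + 38, so x = 38.
Check: g(38) = 31·38 + 65 = 1243 = 15·78 + 73 ≡ 73 (mod 78).

38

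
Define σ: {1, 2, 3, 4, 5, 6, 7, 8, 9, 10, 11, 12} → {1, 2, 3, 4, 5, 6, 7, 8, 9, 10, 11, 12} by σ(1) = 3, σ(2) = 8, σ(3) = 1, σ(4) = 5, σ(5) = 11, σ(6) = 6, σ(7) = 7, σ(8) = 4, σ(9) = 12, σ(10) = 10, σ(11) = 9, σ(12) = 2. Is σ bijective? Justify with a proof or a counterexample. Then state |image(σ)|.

12

The values 3, 8, 1, 5, 11, 6, 7, 4, 12, 10, 9, 2 are a permutation of {1, 2, 3, 4, 5, 6, 7, 8, 9, 10, 11, 12}: each element appears exactly once.
So σ is injective and surjective, hence bijective.
The image of σ is {1, 2, 3, 4, 5, 6, 7, 8, 9, 10, 11, 12}, which has 12 elements.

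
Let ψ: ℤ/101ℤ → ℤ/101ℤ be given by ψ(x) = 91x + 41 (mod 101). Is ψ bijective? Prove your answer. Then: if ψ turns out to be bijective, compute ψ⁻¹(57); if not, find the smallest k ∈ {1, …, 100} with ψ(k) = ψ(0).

59

If ψ(a) = ψ(b), then 91a ≡ 91b (mod 101). Because gcd(91, 101) = 1, we may cancel 91 to get a ≡ b (mod 101).
We now compute 91⁻¹ mod 101 explicitly. Euclid's algorithm: 101 = 1·91 + 10, 91 = 9·10 + 1; back-substituting gives 1 = 10·91 − 9·101, so 91⁻¹ ≡ 10 (mod 101).
Then y ↦ 10(y − 41) is a two-sided inverse to ψ, so every y ∈ ℤ/101ℤ has a preimage.
So ψ is bijective.
Since ψ is bijective, we compute ψ⁻¹(57): solve 91x + 41 ≡ 57 (mod 101), i.e. 91x ≡ 16 (mod 101).
Multiplying by 91⁻¹ = 10 gives x ≡ 10·16 = 160 = 1·101 + 59 ≡ 59 (mod 101).
Check: ψ(59) = 91·59 + 41 = 5410 = 53·101 + 57 ≡ 57 (mod 101).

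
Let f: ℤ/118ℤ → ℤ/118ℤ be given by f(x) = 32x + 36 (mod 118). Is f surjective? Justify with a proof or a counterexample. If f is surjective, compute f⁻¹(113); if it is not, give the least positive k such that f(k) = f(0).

59

Since gcd(32, 118) = 2, we have 32x ≡ 0 (mod 2) for all x, so f(x) ≡ 0 (mod 2).
But 1 ≢ 0 (mod 2), so 1 ∈ ℤ/118ℤ has no preimage. Therefore f is not surjective.
Since f is not surjective, we find the least positive k with f(k) = f(0): this means 32k ≡ 0 (mod 118), i.e. 118 ∣ 32k. Since gcd(32, 118) = 2, dividing through by 2 this holds exactly when 59 ∣ 16k, and as gcd(16, 59) = 1, exactly when 59 ∣ k.
The smallest positive such k is 59.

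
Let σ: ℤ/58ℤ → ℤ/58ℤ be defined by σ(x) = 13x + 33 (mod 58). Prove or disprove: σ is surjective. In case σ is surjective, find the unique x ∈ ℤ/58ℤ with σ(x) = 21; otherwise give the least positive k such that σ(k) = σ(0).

8

Recall that surjectivity means every element of the codomain has a preimage under σ.
Since gcd(13, 58) = 1, 13 is invertible modulo 58. Euclid's algorithm: 58 = 4·13 + 6, 13 = 2·6 + 1; back-substituting gives 1 = 9·13 − 2·58, so 13⁻¹ ≡ 9 (mod 58).
Then y ↦ 9(y − 33) is a two-sided inverse to σ, so every y ∈ ℤ/58ℤ has a preimage.
Thus σ is surjective.
Since σ is surjective, we compute σ⁻¹(21): solve 13x + 33 ≡ 21 (mod 58), i.e. 13x ≡ 46 (mod 58).
Multiplying by 13⁻¹ = 9 gives x ≡ 9·46 = 414 = 7·58 + 8 ≡ 8 (mod 58).
Check: σ(8) = 13·8 + 33 = 137 = 2·58 + 21 ≡ 21 (mod 58).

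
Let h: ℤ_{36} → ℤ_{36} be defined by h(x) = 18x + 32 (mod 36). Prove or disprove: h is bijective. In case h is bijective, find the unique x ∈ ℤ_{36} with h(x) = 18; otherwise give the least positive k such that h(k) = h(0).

2

We have gcd(18, 36) = 18 > 1. Taking s = 0 and t = 2: h(0) = 32 and h(2) = 18·2 + 32 = 68 ≡ 32 (mod 36).
So h(0) = h(2) while 0 ≠ 2, thus h is not injective, hence not bijective.
Since h is not bijective, we find the least positive k with h(k) = h(0): this means 18k ≡ 0 (mod 36), i.e. 36 ∣ 18k. Since gcd(18, 36) = 18, dividing through by 18 this holds exactly when 2 ∣ k.
The smallest positive such k is 2.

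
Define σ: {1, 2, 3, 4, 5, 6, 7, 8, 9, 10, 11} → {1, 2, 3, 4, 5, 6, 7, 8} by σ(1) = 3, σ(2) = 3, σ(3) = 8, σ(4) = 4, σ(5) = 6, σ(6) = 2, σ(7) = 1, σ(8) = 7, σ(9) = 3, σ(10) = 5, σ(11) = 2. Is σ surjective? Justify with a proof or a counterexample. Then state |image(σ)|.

Every element of the codomain has a preimage: 1 = σ(7), 2 = σ(6), 3 = σ(1), 4 = σ(4), 5 = σ(10), 6 = σ(5), 7 = σ(8), 8 = σ(3).
Thus σ is surjective.
The image of σ is {1, 2, 3, 4, 5, 6, 7, 8}, which has 8 elements.

8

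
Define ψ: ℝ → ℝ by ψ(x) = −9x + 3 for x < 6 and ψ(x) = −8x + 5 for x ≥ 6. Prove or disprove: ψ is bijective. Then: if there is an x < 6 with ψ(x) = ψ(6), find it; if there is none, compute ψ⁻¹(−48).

46/9

Both pieces are strictly decreasing (slopes −9 and −8), so each is injective on its own interval.
The left piece maps (−∞, 6) onto (−51, ∞); the right piece maps [6, ∞) onto (−∞, −43].
These images overlap. In particular ψ(6) = −43 (right piece), and solving −9x + 3 = −43 on the left piece gives x = 46/9 < 6.
So ψ(46/9) = ψ(6) with 46/9 ≠ 6, and ψ is not injective, hence not bijective. This x = 46/9 is the requested value below 6.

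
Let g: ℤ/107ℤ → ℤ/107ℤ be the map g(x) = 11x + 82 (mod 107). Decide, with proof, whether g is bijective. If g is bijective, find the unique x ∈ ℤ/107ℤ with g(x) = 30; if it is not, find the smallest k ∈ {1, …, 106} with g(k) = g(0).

5

Recall that injectivity means: for all u, v in the domain, g(u) = g(v) implies u = v.
If g(u) = g(v), then 11u ≡ 11v (mod 107). Because gcd(11, 107) = 1, we may cancel 11 to get u ≡ v (mod 107).
We now compute 11⁻¹ mod 107 explicitly. Euclid's algorithm: 107 = 9·11 + 8, 11 = 1·8 + 3, 8 = 2·3 + 2, 3 = 1·2 + 1; back-substituting gives 1 = 39·11 − 4·107, so 11⁻¹ ≡ 39 (mod 107).
Then y ↦ 39(y − 82) is a two-sided inverse to g, so every y ∈ ℤ/107ℤ has a preimage.
So g is bijective.
Since g is bijective, we find g⁻¹(30): we need 11x ≡ 30 − 82 ≡ 55 (mod 107). Using 11⁻¹ = 39: x ≡ 39·55 = 2145 = 20·107 + 5, so x = 5.
Check: g(5) = 11·5 + 82 = 137 = 1·107 + 30 ≡ 30 (mod 107).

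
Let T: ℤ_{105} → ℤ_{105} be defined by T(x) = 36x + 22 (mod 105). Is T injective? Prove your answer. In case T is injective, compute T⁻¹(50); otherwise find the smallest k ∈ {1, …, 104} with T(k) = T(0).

35

We have gcd(36, 105) = 3 > 1. Taking s = 0 and t = 35: T(0) = 22 and T(35) = 36·35 + 22 = 1282 ≡ 22 (mod 105).
So T(0) = T(35) while 0 ≠ 35, thus T is not injective.
Since T is not injective, we find the least positive k with T(k) = T(0): this means 36k ≡ 0 (mod 105), i.e. 105 ∣ 36k. Since gcd(36, 105) = 3, dividing through by 3 this holds exactly when 35 ∣ 12k, and as gcd(12, 35) = 1, exactly when 35 ∣ k.
The smallest positive such k is 35.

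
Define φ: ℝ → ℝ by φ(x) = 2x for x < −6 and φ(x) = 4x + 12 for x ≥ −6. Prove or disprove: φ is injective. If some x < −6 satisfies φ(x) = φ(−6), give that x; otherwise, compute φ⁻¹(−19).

Both pieces are strictly increasing (slopes 2 and 4), so each is injective on its own interval.
The left piece maps (−∞, −6) onto (−∞, −12); the right piece maps [−6, ∞) onto [−12, ∞).
These images are disjoint, so no value is attained by both pieces. Thus φ is injective.
Because the two images are disjoint, no x < −6 has φ(x) = φ(−6), so we compute φ⁻¹(−19): −19 lies in (−∞, −12), so solve 2x = −19: x = (−19 − 0)/2 = −19/2.

-19/2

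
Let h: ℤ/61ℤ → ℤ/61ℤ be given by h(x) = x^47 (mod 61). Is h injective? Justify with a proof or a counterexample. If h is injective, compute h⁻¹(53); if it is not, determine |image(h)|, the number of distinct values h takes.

Since 61 is prime, the nonzero elements of ℤ/61ℤ form a cyclic group of order 60.
As gcd(47, 60) = 1, raising to the 47th power is a bijection on this group: if x_1^47 ≡ x_2^47 then (x_1x_2^{−1})^47 = 1, and the only element of order dividing gcd(47, 60) = 1 is 1, so x_1 = x_2.
With h(0) = 0 this makes h injective on all of ℤ/61ℤ, hence bijective (finite equal-size domain and codomain). In particular h is injective.
Since h is injective, we find the preimage of 53. The inverse of x ↦ x^47 on (ℤ/61ℤ)^× is x ↦ x^23, because 47·23 = 1081 = 18·60 + 1 ≡ 1 (mod 60) and x^{60} = 1 for x ≠ 0 (Fermat). So h⁻¹(53) = 53^23 mod 61.
Repeated squaring mod 61: 53^1 ≡ 53, 53^2 ≡ 53² = 2809 ≡ 3, 53^4 ≡ 3² = 9, 53^8 ≡ 9² = 81 ≡ 20, 53^16 ≡ 20² = 400 ≡ 34. Since 23 = 16 + 4 + 2 + 1, 53^23 ≡ 34·9·3·53: 34·9 = 306 ≡ 1, then 1·3 = 3, then 3·53 = 159 ≡ 37. So 53^23 ≡ 37 (mod 61).
Hence h⁻¹(53) = 37.

37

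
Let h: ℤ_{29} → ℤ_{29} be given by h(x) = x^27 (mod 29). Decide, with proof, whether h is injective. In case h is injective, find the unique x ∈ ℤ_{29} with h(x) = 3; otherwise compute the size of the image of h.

Since 29 is prime, the nonzero elements of ℤ_{29} form a cyclic group of order 28.
As gcd(27, 28) = 1, raising to the 27th power is a bijection on this group: if u^27 ≡ v^27 then (uv^{−1})^27 = 1, and the only element of order dividing gcd(27, 28) = 1 is 1, so u = v.
With h(0) = 0 this makes h injective on all of ℤ_{29}, hence bijective (finite equal-size domain and codomain). In particular h is injective.
Since h is injective, we find the preimage of 3. The inverse of x ↦ x^27 on (ℤ_{29})^× is x ↦ x^27, because 27·27 = 729 = 26·28 + 1 ≡ 1 (mod 28) and x^{28} = 1 for x ≠ 0 (Fermat). So h⁻¹(3) = 3^27 mod 29.
Repeated squaring mod 29: 3^1 ≡ 3, 3^2 ≡ 3² = 9, 3^4 ≡ 9² = 81 ≡ 23, 3^8 ≡ 23² = 529 ≡ 7, 3^16 ≡ 7² = 49 ≡ 20. Since 27 = 16 + 8 + 2 + 1, 3^27 ≡ 20·7·9·3: 20·7 = 140 ≡ 24, then 24·9 = 216 ≡ 13, then 13·3 = 39 ≡ 10. So 3^27 ≡ 10 (mod 29).
Hence h⁻¹(3) = 10.

10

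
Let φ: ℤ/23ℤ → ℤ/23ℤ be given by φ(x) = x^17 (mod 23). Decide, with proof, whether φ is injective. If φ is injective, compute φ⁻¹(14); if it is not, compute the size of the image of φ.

11

Since 23 is prime, the nonzero elements of ℤ/23ℤ form a cyclic group of order 22.
As gcd(17, 22) = 1, raising to the 17th power is a bijection on this group: if x_1^17 ≡ x_2^17 then (x_1x_2^{−1})^17 = 1, and the only element of order dividing gcd(17, 22) = 1 is 1, so x_1 = x_2.
With φ(0) = 0 this makes φ injective on all of ℤ/23ℤ, hence bijective (finite equal-size domain and codomain). In particular φ is injective.
Since φ is injective, we find the preimage of 14. The inverse of x ↦ x^17 on (ℤ/23ℤ)^× is x ↦ x^13, because 17·13 = 221 = 10·22 + 1 ≡ 1 (mod 22) and x^{22} = 1 for x ≠ 0 (Fermat). So φ⁻¹(14) = 14^13 mod 23.
Repeated squaring mod 23: 14^1 ≡ 14, 14^2 ≡ 14² = 196 ≡ 12, 14^4 ≡ 12² = 144 ≡ 6, 14^8 ≡ 6² = 36 ≡ 13. Since 13 = 8 + 4 + 1, 14^13 ≡ 13·6·14: 13·6 = 78 ≡ 9, then 9·14 = 126 ≡ 11. So 14^13 ≡ 11 (mod 23).
Hence φ⁻¹(14) = 11.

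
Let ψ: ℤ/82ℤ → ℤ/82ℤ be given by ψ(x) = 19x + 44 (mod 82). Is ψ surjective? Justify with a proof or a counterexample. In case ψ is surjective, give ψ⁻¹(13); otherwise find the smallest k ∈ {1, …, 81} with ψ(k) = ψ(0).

Recall: ψ is surjective if every y in the codomain equals ψ(x) for some x in the domain.
Since gcd(19, 82) = 1, 19 is invertible modulo 82. Euclid's algorithm: 82 = 4·19 + 6, 19 = 3·6 + 1; back-substituting gives 1 = 13·19 − 3·82, so 19⁻¹ ≡ 13 (mod 82).
For any y ∈ ℤ/82ℤ, x = 13(y − 44) mod 82 satisfies ψ(x) = 19·13(y − 44) + 44 ≡ y (since 19·13 ≡ 1 mod 82). So every y has a preimage.
So ψ is surjective.
Since ψ is surjective, we compute ψ⁻¹(13): solve 19x + 44 ≡ 13 (mod 82), i.e. 19x ≡ 51 (mod 82).
Multiplying by 19⁻¹ = 13 gives x ≡ 13·51 = 663 = 8·82 + 7 ≡ 7 (mod 82).
Check: ψ(7) = 19·7 + 44 = 177 = 2·82 + 13 ≡ 13 (mod 82).

7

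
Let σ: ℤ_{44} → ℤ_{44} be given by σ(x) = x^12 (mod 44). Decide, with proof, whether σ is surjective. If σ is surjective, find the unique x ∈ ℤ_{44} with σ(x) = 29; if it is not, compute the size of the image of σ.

σ(10): Repeated squaring mod 44: 10^1 ≡ 10, 10^2 ≡ 10² = 100 ≡ 12, 10^4 ≡ 12² = 144 ≡ 12, 10^8 ≡ 12² = 144 ≡ 12. Since 12 = 8 + 4, 10^12 ≡ 12·12: 12·12 = 144 ≡ 12. So 10^12 ≡ 12 (mod 44).
σ(12): Repeated squaring mod 44: 12^1 ≡ 12, 12^2 ≡ 12² = 144 ≡ 12, 12^4 ≡ 12² = 144 ≡ 12, 12^8 ≡ 12² = 144 ≡ 12. Since 12 = 8 + 4, 12^12 ≡ 12·12: 12·12 = 144 ≡ 12. So 12^12 ≡ 12 (mod 44).
So σ(10) = σ(12) = 12 while 10 ≠ 12, thus σ is not injective.
A non-injective map from the 44-element set ℤ_{44} to itself takes at most 43 distinct values, so it cannot be surjective. Hence σ is not surjective.
Since σ is not surjective, we determine |image(σ)|. Computing x^12 mod 44 for each x (by repeated squaring, reducing mod 44 at every step), the values σ(0), σ(1), …, σ(43) are: 0, 1, 4, 9, 16, 25, 36, 5, 20, 37, 12, 33, 12, 37, 20, 5, 36, 25, 16, 9, 4, 1, 0, 1, 4, 9, 16, 25, 36, 5, 20, 37, 12, 33, 12, 37, 20, 5, 36, 25, 16, 9, 4, 1.
The distinct values are {0, 1, 4, 5, 9, 12, 16, 20, 25, 33, 36, 37}; there are 12 of them.

12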